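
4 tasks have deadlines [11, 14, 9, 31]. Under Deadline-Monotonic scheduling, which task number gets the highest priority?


Sort tasks by relative deadline (ascending):
  Task 3: deadline = 9
  Task 1: deadline = 11
  Task 2: deadline = 14
  Task 4: deadline = 31
Priority order (highest first): [3, 1, 2, 4]
Highest priority task = 3

3


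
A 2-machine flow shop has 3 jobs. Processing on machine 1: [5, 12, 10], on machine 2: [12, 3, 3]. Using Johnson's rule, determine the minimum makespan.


Apply Johnson's rule:
  Group 1 (a <= b): [(1, 5, 12)]
  Group 2 (a > b): [(2, 12, 3), (3, 10, 3)]
Optimal job order: [1, 2, 3]
Schedule:
  Job 1: M1 done at 5, M2 done at 17
  Job 2: M1 done at 17, M2 done at 20
  Job 3: M1 done at 27, M2 done at 30
Makespan = 30

30


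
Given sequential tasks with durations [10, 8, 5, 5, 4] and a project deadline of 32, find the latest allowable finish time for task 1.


LF(activity 1) = deadline - sum of successor durations
Successors: activities 2 through 5 with durations [8, 5, 5, 4]
Sum of successor durations = 22
LF = 32 - 22 = 10

10


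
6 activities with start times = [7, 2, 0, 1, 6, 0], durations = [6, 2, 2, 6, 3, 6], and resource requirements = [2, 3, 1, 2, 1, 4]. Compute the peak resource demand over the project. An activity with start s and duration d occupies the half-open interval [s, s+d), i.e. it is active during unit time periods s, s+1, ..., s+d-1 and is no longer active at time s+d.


Each activity i is active on [start_i, start_i + duration_i).
Compute total resource usage per time slot:
  t=0: active resources = [1, 4], total = 5
  t=1: active resources = [1, 2, 4], total = 7
  t=2: active resources = [3, 2, 4], total = 9
  t=3: active resources = [3, 2, 4], total = 9
  t=4: active resources = [2, 4], total = 6
  t=5: active resources = [2, 4], total = 6
  t=6: active resources = [2, 1], total = 3
  t=7: active resources = [2, 1], total = 3
  t=8: active resources = [2, 1], total = 3
  t=9: active resources = [2], total = 2
  t=10: active resources = [2], total = 2
  t=11: active resources = [2], total = 2
  t=12: active resources = [2], total = 2
Peak resource demand = 9

9


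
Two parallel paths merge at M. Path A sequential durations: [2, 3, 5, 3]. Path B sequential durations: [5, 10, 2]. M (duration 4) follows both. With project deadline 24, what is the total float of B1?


Forward pass: ES(B1) = sum of predecessors on chain B = 0
EF = ES + duration = 0 + 5 = 5
Backward pass: LF(M) = deadline = 24; LS(M) = 24 - 4 = 20
LF(B1) = LS(M) - sum(successors on chain B) = 20 - 12 = 8
LS = LF - duration = 8 - 5 = 3
Total float = LS - ES = 3 - 0 = 3

3


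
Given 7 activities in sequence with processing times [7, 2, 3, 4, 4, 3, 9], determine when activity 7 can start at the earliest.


Activity 7 starts after activities 1 through 6 complete.
Predecessor durations: [7, 2, 3, 4, 4, 3]
ES = 7 + 2 + 3 + 4 + 4 + 3 = 23

23


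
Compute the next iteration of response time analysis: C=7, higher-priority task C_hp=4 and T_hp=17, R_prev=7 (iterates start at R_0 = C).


R_next = C + ceil(R_prev / T_hp) * C_hp
ceil(7 / 17) = ceil(0.4118) = 1
Interference = 1 * 4 = 4
R_next = 7 + 4 = 11

11


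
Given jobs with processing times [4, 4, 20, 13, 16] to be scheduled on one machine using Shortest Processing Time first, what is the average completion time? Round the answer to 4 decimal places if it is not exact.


Sort jobs by processing time (SPT order): [4, 4, 13, 16, 20]
Compute completion times sequentially:
  Job 1: processing = 4, completes at 4
  Job 2: processing = 4, completes at 8
  Job 3: processing = 13, completes at 21
  Job 4: processing = 16, completes at 37
  Job 5: processing = 20, completes at 57
Sum of completion times = 127
Average completion time = 127/5 = 25.4

25.4


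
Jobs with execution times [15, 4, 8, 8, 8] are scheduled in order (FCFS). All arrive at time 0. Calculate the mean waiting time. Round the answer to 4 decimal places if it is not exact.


FCFS order (as given): [15, 4, 8, 8, 8]
Waiting times:
  Job 1: wait = 0
  Job 2: wait = 15
  Job 3: wait = 19
  Job 4: wait = 27
  Job 5: wait = 35
Sum of waiting times = 96
Average waiting time = 96/5 = 19.2

19.2


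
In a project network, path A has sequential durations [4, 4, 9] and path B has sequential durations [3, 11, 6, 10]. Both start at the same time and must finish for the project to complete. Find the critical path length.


Path A total = 4 + 4 + 9 = 17
Path B total = 3 + 11 + 6 + 10 = 30
Critical path = longest path = max(17, 30) = 30

30


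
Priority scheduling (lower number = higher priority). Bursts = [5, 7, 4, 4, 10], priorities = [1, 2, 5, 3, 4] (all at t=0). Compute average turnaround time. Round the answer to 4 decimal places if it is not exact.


Sort by priority (ascending = highest first):
Order: [(1, 5), (2, 7), (3, 4), (4, 10), (5, 4)]
Completion times:
  Priority 1, burst=5, C=5
  Priority 2, burst=7, C=12
  Priority 3, burst=4, C=16
  Priority 4, burst=10, C=26
  Priority 5, burst=4, C=30
Average turnaround = 89/5 = 17.8

17.8


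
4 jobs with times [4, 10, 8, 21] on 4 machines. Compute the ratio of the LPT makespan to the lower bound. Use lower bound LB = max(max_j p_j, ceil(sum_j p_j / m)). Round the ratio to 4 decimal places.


LPT order: [21, 10, 8, 4]
Machine loads after assignment: [21, 10, 8, 4]
LPT makespan = 21
Lower bound = max(max_job, ceil(total/4)) = max(21, 11) = 21
Ratio = 21 / 21 = 1.0

1.0


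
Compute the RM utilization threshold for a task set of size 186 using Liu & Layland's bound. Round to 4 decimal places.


Compute 2^(1/186) = 1.0037335501
Subtract 1: 1.0037335501 - 1 = 0.0037335501
Multiply by n: 186 * 0.0037335501 = 0.6944403186
Round to 4 dp: 0.6944

0.6944


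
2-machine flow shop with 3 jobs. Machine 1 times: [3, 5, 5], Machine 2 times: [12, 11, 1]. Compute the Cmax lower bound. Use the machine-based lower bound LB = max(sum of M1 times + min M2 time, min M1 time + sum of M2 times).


LB1 = sum(M1 times) + min(M2 times) = 13 + 1 = 14
LB2 = min(M1 times) + sum(M2 times) = 3 + 24 = 27
Lower bound = max(LB1, LB2) = max(14, 27) = 27

27


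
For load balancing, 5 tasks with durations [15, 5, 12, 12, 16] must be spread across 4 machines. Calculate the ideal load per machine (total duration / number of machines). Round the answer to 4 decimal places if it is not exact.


Total processing time = 15 + 5 + 12 + 12 + 16 = 60
Number of machines = 4
Ideal balanced load = 60 / 4 = 15.0

15.0


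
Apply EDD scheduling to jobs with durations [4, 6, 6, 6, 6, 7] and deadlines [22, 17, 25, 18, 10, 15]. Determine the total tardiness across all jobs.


Sort by due date (EDD order): [(6, 10), (7, 15), (6, 17), (6, 18), (4, 22), (6, 25)]
Compute completion times and tardiness:
  Job 1: p=6, d=10, C=6, tardiness=max(0,6-10)=0
  Job 2: p=7, d=15, C=13, tardiness=max(0,13-15)=0
  Job 3: p=6, d=17, C=19, tardiness=max(0,19-17)=2
  Job 4: p=6, d=18, C=25, tardiness=max(0,25-18)=7
  Job 5: p=4, d=22, C=29, tardiness=max(0,29-22)=7
  Job 6: p=6, d=25, C=35, tardiness=max(0,35-25)=10
Total tardiness = 26

26


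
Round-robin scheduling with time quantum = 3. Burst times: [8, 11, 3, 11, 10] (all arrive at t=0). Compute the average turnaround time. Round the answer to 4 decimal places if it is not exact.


Time quantum = 3
Execution trace:
  J1 runs 3 units, time = 3
  J2 runs 3 units, time = 6
  J3 runs 3 units, time = 9
  J4 runs 3 units, time = 12
  J5 runs 3 units, time = 15
  J1 runs 3 units, time = 18
  J2 runs 3 units, time = 21
  J4 runs 3 units, time = 24
  J5 runs 3 units, time = 27
  J1 runs 2 units, time = 29
  J2 runs 3 units, time = 32
  J4 runs 3 units, time = 35
  J5 runs 3 units, time = 38
  J2 runs 2 units, time = 40
  J4 runs 2 units, time = 42
  J5 runs 1 units, time = 43
Finish times: [29, 40, 9, 42, 43]
Average turnaround = 163/5 = 32.6

32.6


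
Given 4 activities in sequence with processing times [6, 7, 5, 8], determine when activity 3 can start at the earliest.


Activity 3 starts after activities 1 through 2 complete.
Predecessor durations: [6, 7]
ES = 6 + 7 = 13

13


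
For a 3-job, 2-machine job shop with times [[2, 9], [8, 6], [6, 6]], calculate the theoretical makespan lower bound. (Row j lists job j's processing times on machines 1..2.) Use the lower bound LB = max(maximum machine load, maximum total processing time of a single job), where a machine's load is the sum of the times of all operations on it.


Machine loads:
  Machine 1: 2 + 8 + 6 = 16
  Machine 2: 9 + 6 + 6 = 21
Max machine load = 21
Job totals:
  Job 1: 11
  Job 2: 14
  Job 3: 12
Max job total = 14
Lower bound = max(21, 14) = 21

21


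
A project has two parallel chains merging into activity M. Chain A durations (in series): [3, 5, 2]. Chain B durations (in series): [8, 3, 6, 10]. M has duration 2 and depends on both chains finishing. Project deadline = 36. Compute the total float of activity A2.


Forward pass: ES(A2) = sum of predecessors on chain A = 3
EF = ES + duration = 3 + 5 = 8
Backward pass: LF(M) = deadline = 36; LS(M) = 36 - 2 = 34
LF(A2) = LS(M) - sum(successors on chain A) = 34 - 2 = 32
LS = LF - duration = 32 - 5 = 27
Total float = LS - ES = 27 - 3 = 24

24


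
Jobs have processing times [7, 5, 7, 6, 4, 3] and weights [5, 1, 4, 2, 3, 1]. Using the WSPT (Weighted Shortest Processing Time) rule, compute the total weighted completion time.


Compute p/w ratios and sort ascending (WSPT): [(4, 3), (7, 5), (7, 4), (6, 2), (3, 1), (5, 1)]
Compute weighted completion times:
  Job (p=4,w=3): C=4, w*C=3*4=12
  Job (p=7,w=5): C=11, w*C=5*11=55
  Job (p=7,w=4): C=18, w*C=4*18=72
  Job (p=6,w=2): C=24, w*C=2*24=48
  Job (p=3,w=1): C=27, w*C=1*27=27
  Job (p=5,w=1): C=32, w*C=1*32=32
Total weighted completion time = 246

246


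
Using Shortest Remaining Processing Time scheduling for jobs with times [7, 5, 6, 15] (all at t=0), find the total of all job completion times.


Since all jobs arrive at t=0, SRPT equals SPT ordering.
SPT order: [5, 6, 7, 15]
Completion times:
  Job 1: p=5, C=5
  Job 2: p=6, C=11
  Job 3: p=7, C=18
  Job 4: p=15, C=33
Total completion time = 5 + 11 + 18 + 33 = 67

67


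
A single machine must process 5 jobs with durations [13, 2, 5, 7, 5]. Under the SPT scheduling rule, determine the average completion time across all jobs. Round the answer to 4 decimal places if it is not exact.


Sort jobs by processing time (SPT order): [2, 5, 5, 7, 13]
Compute completion times sequentially:
  Job 1: processing = 2, completes at 2
  Job 2: processing = 5, completes at 7
  Job 3: processing = 5, completes at 12
  Job 4: processing = 7, completes at 19
  Job 5: processing = 13, completes at 32
Sum of completion times = 72
Average completion time = 72/5 = 14.4

14.4


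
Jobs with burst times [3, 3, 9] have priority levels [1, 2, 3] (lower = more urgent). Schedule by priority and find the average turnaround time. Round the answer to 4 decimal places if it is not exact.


Sort by priority (ascending = highest first):
Order: [(1, 3), (2, 3), (3, 9)]
Completion times:
  Priority 1, burst=3, C=3
  Priority 2, burst=3, C=6
  Priority 3, burst=9, C=15
Average turnaround = 24/3 = 8.0

8.0


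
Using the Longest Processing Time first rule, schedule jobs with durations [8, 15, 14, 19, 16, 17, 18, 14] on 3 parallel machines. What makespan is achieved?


Sort jobs in decreasing order (LPT): [19, 18, 17, 16, 15, 14, 14, 8]
Assign each job to the least loaded machine:
  Machine 1: jobs [19, 14, 14], load = 47
  Machine 2: jobs [18, 15, 8], load = 41
  Machine 3: jobs [17, 16], load = 33
Makespan = max load = 47

47


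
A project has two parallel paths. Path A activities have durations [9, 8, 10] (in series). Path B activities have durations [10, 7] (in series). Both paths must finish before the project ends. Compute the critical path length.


Path A total = 9 + 8 + 10 = 27
Path B total = 10 + 7 = 17
Critical path = longest path = max(27, 17) = 27

27


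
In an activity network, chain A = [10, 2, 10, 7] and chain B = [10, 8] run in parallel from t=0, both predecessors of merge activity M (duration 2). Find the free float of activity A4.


ES(A4) = sum of predecessors on chain A = 22
EF(A4) = ES + duration = 22 + 7 = 29
Successor of A4 is M. ES(M) = max(sum(A), sum(B)) = max(29, 18) = 29
Free float = ES(successor) - EF(current) = 29 - 29 = 0

0


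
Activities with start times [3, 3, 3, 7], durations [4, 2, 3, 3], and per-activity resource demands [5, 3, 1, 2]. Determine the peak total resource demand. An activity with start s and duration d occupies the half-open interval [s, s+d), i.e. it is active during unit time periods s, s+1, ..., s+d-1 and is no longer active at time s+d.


Each activity i is active on [start_i, start_i + duration_i).
Compute total resource usage per time slot:
  t=0: active resources = [], total = 0
  t=1: active resources = [], total = 0
  t=2: active resources = [], total = 0
  t=3: active resources = [5, 3, 1], total = 9
  t=4: active resources = [5, 3, 1], total = 9
  t=5: active resources = [5, 1], total = 6
  t=6: active resources = [5], total = 5
  t=7: active resources = [2], total = 2
  t=8: active resources = [2], total = 2
  t=9: active resources = [2], total = 2
Peak resource demand = 9

9


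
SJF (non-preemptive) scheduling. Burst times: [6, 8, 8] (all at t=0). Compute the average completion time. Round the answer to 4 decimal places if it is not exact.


SJF order (ascending): [6, 8, 8]
Completion times:
  Job 1: burst=6, C=6
  Job 2: burst=8, C=14
  Job 3: burst=8, C=22
Average completion = 42/3 = 14.0

14.0


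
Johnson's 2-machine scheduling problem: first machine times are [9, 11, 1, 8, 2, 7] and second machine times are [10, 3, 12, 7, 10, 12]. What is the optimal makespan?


Apply Johnson's rule:
  Group 1 (a <= b): [(3, 1, 12), (5, 2, 10), (6, 7, 12), (1, 9, 10)]
  Group 2 (a > b): [(4, 8, 7), (2, 11, 3)]
Optimal job order: [3, 5, 6, 1, 4, 2]
Schedule:
  Job 3: M1 done at 1, M2 done at 13
  Job 5: M1 done at 3, M2 done at 23
  Job 6: M1 done at 10, M2 done at 35
  Job 1: M1 done at 19, M2 done at 45
  Job 4: M1 done at 27, M2 done at 52
  Job 2: M1 done at 38, M2 done at 55
Makespan = 55

55


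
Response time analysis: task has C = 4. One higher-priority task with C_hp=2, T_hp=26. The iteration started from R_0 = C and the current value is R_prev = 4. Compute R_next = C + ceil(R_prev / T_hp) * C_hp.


R_next = C + ceil(R_prev / T_hp) * C_hp
ceil(4 / 26) = ceil(0.1538) = 1
Interference = 1 * 2 = 2
R_next = 4 + 2 = 6

6


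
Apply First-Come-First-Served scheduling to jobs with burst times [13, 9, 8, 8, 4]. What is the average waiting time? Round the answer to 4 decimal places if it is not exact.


FCFS order (as given): [13, 9, 8, 8, 4]
Waiting times:
  Job 1: wait = 0
  Job 2: wait = 13
  Job 3: wait = 22
  Job 4: wait = 30
  Job 5: wait = 38
Sum of waiting times = 103
Average waiting time = 103/5 = 20.6

20.6


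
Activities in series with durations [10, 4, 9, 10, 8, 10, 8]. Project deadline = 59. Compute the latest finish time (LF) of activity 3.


LF(activity 3) = deadline - sum of successor durations
Successors: activities 4 through 7 with durations [10, 8, 10, 8]
Sum of successor durations = 36
LF = 59 - 36 = 23

23


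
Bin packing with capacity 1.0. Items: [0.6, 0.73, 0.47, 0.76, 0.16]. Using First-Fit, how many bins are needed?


Place items sequentially using First-Fit:
  Item 0.6 -> new Bin 1
  Item 0.73 -> new Bin 2
  Item 0.47 -> new Bin 3
  Item 0.76 -> new Bin 4
  Item 0.16 -> Bin 1 (now 0.76)
Total bins used = 4

4


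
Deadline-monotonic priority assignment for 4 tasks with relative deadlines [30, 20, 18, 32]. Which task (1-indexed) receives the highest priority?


Sort tasks by relative deadline (ascending):
  Task 3: deadline = 18
  Task 2: deadline = 20
  Task 1: deadline = 30
  Task 4: deadline = 32
Priority order (highest first): [3, 2, 1, 4]
Highest priority task = 3

3


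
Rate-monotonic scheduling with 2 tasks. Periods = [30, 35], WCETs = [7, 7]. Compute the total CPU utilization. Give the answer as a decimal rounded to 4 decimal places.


Compute individual utilizations (exact fractions):
  Task 1: C/T = 7/30 (approx. 0.2333)
  Task 2: C/T = 7/35 = 1/5 (approx. 0.2)
Total utilization U = 7/30 + 1/5 = 13/30
Rounded to 4 decimal places: U = 0.4333
RM (Liu & Layland) bound for 2 tasks = 0.828427; compare with U = 13/30 (approx. 0.433333)
U <= bound, so schedulable by RM sufficient condition.

0.4333


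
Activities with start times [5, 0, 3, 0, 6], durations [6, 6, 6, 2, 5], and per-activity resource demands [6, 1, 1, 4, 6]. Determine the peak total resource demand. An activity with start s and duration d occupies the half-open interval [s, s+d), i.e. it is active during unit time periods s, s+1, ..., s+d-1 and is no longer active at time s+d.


Each activity i is active on [start_i, start_i + duration_i).
Compute total resource usage per time slot:
  t=0: active resources = [1, 4], total = 5
  t=1: active resources = [1, 4], total = 5
  t=2: active resources = [1], total = 1
  t=3: active resources = [1, 1], total = 2
  t=4: active resources = [1, 1], total = 2
  t=5: active resources = [6, 1, 1], total = 8
  t=6: active resources = [6, 1, 6], total = 13
  t=7: active resources = [6, 1, 6], total = 13
  t=8: active resources = [6, 1, 6], total = 13
  t=9: active resources = [6, 6], total = 12
  t=10: active resources = [6, 6], total = 12
Peak resource demand = 13

13


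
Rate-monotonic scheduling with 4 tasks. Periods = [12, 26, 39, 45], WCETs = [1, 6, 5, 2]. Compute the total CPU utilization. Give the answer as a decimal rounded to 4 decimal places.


Compute individual utilizations (exact fractions):
  Task 1: C/T = 1/12 (approx. 0.0833)
  Task 2: C/T = 6/26 = 3/13 (approx. 0.2308)
  Task 3: C/T = 5/39 (approx. 0.1282)
  Task 4: C/T = 2/45 (approx. 0.0444)
Total utilization U = 1/12 + 3/13 + 5/39 + 2/45 = 1139/2340
Rounded to 4 decimal places: U = 0.4868
RM (Liu & Layland) bound for 4 tasks = 0.756828; compare with U = 1139/2340 (approx. 0.486752)
U <= bound, so schedulable by RM sufficient condition.

0.4868


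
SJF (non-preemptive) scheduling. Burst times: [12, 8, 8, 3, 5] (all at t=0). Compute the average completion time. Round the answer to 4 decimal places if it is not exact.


SJF order (ascending): [3, 5, 8, 8, 12]
Completion times:
  Job 1: burst=3, C=3
  Job 2: burst=5, C=8
  Job 3: burst=8, C=16
  Job 4: burst=8, C=24
  Job 5: burst=12, C=36
Average completion = 87/5 = 17.4

17.4


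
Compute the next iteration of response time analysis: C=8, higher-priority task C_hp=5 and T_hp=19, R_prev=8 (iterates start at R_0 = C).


R_next = C + ceil(R_prev / T_hp) * C_hp
ceil(8 / 19) = ceil(0.4211) = 1
Interference = 1 * 5 = 5
R_next = 8 + 5 = 13

13


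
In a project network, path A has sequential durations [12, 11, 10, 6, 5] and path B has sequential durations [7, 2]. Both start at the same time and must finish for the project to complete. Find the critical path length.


Path A total = 12 + 11 + 10 + 6 + 5 = 44
Path B total = 7 + 2 = 9
Critical path = longest path = max(44, 9) = 44

44


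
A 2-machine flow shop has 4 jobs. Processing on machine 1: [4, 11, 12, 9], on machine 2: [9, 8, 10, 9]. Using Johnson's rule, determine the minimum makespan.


Apply Johnson's rule:
  Group 1 (a <= b): [(1, 4, 9), (4, 9, 9)]
  Group 2 (a > b): [(3, 12, 10), (2, 11, 8)]
Optimal job order: [1, 4, 3, 2]
Schedule:
  Job 1: M1 done at 4, M2 done at 13
  Job 4: M1 done at 13, M2 done at 22
  Job 3: M1 done at 25, M2 done at 35
  Job 2: M1 done at 36, M2 done at 44
Makespan = 44

44


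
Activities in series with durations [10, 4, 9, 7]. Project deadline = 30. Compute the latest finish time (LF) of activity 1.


LF(activity 1) = deadline - sum of successor durations
Successors: activities 2 through 4 with durations [4, 9, 7]
Sum of successor durations = 20
LF = 30 - 20 = 10

10


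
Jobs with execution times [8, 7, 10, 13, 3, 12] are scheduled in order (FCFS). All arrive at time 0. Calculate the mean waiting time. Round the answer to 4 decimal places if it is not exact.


FCFS order (as given): [8, 7, 10, 13, 3, 12]
Waiting times:
  Job 1: wait = 0
  Job 2: wait = 8
  Job 3: wait = 15
  Job 4: wait = 25
  Job 5: wait = 38
  Job 6: wait = 41
Sum of waiting times = 127
Average waiting time = 127/6 = 21.1667

21.1667


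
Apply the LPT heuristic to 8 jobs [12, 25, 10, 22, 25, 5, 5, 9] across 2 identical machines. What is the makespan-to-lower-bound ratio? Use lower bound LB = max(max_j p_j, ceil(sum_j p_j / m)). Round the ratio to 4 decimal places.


LPT order: [25, 25, 22, 12, 10, 9, 5, 5]
Machine loads after assignment: [56, 57]
LPT makespan = 57
Lower bound = max(max_job, ceil(total/2)) = max(25, 57) = 57
Ratio = 57 / 57 = 1.0

1.0


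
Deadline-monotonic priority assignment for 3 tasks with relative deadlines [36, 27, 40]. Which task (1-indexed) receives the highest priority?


Sort tasks by relative deadline (ascending):
  Task 2: deadline = 27
  Task 1: deadline = 36
  Task 3: deadline = 40
Priority order (highest first): [2, 1, 3]
Highest priority task = 2

2


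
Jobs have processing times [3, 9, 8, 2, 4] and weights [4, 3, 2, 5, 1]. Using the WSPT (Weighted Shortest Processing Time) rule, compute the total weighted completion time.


Compute p/w ratios and sort ascending (WSPT): [(2, 5), (3, 4), (9, 3), (8, 2), (4, 1)]
Compute weighted completion times:
  Job (p=2,w=5): C=2, w*C=5*2=10
  Job (p=3,w=4): C=5, w*C=4*5=20
  Job (p=9,w=3): C=14, w*C=3*14=42
  Job (p=8,w=2): C=22, w*C=2*22=44
  Job (p=4,w=1): C=26, w*C=1*26=26
Total weighted completion time = 142

142


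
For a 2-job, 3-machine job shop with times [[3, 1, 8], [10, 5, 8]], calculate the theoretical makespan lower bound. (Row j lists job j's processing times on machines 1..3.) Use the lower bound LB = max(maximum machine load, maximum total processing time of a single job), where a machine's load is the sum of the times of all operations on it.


Machine loads:
  Machine 1: 3 + 10 = 13
  Machine 2: 1 + 5 = 6
  Machine 3: 8 + 8 = 16
Max machine load = 16
Job totals:
  Job 1: 12
  Job 2: 23
Max job total = 23
Lower bound = max(16, 23) = 23

23


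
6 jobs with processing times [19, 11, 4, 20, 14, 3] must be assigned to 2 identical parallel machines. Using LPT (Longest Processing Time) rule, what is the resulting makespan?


Sort jobs in decreasing order (LPT): [20, 19, 14, 11, 4, 3]
Assign each job to the least loaded machine:
  Machine 1: jobs [20, 11, 4], load = 35
  Machine 2: jobs [19, 14, 3], load = 36
Makespan = max load = 36

36


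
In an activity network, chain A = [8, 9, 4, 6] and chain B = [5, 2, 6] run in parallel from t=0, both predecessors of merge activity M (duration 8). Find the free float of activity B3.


ES(B3) = sum of predecessors on chain B = 7
EF(B3) = ES + duration = 7 + 6 = 13
Successor of B3 is M. ES(M) = max(sum(A), sum(B)) = max(27, 13) = 27
Free float = ES(successor) - EF(current) = 27 - 13 = 14

14


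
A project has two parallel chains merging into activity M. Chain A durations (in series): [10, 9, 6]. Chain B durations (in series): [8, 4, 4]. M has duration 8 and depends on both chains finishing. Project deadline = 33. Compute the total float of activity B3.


Forward pass: ES(B3) = sum of predecessors on chain B = 12
EF = ES + duration = 12 + 4 = 16
Backward pass: LF(M) = deadline = 33; LS(M) = 33 - 8 = 25
LF(B3) = LS(M) - sum(successors on chain B) = 25 - 0 = 25
LS = LF - duration = 25 - 4 = 21
Total float = LS - ES = 21 - 12 = 9

9


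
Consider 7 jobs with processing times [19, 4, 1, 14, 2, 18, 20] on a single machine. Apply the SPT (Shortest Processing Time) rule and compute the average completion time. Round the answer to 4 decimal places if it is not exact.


Sort jobs by processing time (SPT order): [1, 2, 4, 14, 18, 19, 20]
Compute completion times sequentially:
  Job 1: processing = 1, completes at 1
  Job 2: processing = 2, completes at 3
  Job 3: processing = 4, completes at 7
  Job 4: processing = 14, completes at 21
  Job 5: processing = 18, completes at 39
  Job 6: processing = 19, completes at 58
  Job 7: processing = 20, completes at 78
Sum of completion times = 207
Average completion time = 207/7 = 29.5714

29.5714


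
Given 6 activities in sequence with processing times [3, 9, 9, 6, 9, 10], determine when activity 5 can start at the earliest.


Activity 5 starts after activities 1 through 4 complete.
Predecessor durations: [3, 9, 9, 6]
ES = 3 + 9 + 9 + 6 = 27

27


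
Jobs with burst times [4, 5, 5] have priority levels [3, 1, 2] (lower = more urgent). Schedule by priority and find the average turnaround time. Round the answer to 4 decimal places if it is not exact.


Sort by priority (ascending = highest first):
Order: [(1, 5), (2, 5), (3, 4)]
Completion times:
  Priority 1, burst=5, C=5
  Priority 2, burst=5, C=10
  Priority 3, burst=4, C=14
Average turnaround = 29/3 = 9.6667

9.6667


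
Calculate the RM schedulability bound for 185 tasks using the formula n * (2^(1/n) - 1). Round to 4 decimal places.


Compute 2^(1/185) = 1.0037537693
Subtract 1: 1.0037537693 - 1 = 0.0037537693
Multiply by n: 185 * 0.0037537693 = 0.6944473205
Round to 4 dp: 0.6944

0.6944


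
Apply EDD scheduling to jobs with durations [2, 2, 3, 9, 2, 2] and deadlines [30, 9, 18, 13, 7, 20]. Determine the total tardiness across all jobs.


Sort by due date (EDD order): [(2, 7), (2, 9), (9, 13), (3, 18), (2, 20), (2, 30)]
Compute completion times and tardiness:
  Job 1: p=2, d=7, C=2, tardiness=max(0,2-7)=0
  Job 2: p=2, d=9, C=4, tardiness=max(0,4-9)=0
  Job 3: p=9, d=13, C=13, tardiness=max(0,13-13)=0
  Job 4: p=3, d=18, C=16, tardiness=max(0,16-18)=0
  Job 5: p=2, d=20, C=18, tardiness=max(0,18-20)=0
  Job 6: p=2, d=30, C=20, tardiness=max(0,20-30)=0
Total tardiness = 0

0


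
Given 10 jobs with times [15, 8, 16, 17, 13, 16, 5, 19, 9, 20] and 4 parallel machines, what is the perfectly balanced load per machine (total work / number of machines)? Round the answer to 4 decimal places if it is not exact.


Total processing time = 15 + 8 + 16 + 17 + 13 + 16 + 5 + 19 + 9 + 20 = 138
Number of machines = 4
Ideal balanced load = 138 / 4 = 34.5

34.5


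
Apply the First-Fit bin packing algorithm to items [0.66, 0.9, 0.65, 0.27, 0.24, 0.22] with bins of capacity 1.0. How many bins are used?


Place items sequentially using First-Fit:
  Item 0.66 -> new Bin 1
  Item 0.9 -> new Bin 2
  Item 0.65 -> new Bin 3
  Item 0.27 -> Bin 1 (now 0.93)
  Item 0.24 -> Bin 3 (now 0.89)
  Item 0.22 -> new Bin 4
Total bins used = 4

4


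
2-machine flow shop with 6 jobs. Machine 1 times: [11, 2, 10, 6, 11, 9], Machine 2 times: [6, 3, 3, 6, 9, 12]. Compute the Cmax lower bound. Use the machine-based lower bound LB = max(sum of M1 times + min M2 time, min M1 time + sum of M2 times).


LB1 = sum(M1 times) + min(M2 times) = 49 + 3 = 52
LB2 = min(M1 times) + sum(M2 times) = 2 + 39 = 41
Lower bound = max(LB1, LB2) = max(52, 41) = 52

52


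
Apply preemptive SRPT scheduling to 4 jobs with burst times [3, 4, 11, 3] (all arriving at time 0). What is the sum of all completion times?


Since all jobs arrive at t=0, SRPT equals SPT ordering.
SPT order: [3, 3, 4, 11]
Completion times:
  Job 1: p=3, C=3
  Job 2: p=3, C=6
  Job 3: p=4, C=10
  Job 4: p=11, C=21
Total completion time = 3 + 6 + 10 + 21 = 40

40


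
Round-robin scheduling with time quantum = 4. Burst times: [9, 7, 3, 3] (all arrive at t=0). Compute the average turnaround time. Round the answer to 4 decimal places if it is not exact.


Time quantum = 4
Execution trace:
  J1 runs 4 units, time = 4
  J2 runs 4 units, time = 8
  J3 runs 3 units, time = 11
  J4 runs 3 units, time = 14
  J1 runs 4 units, time = 18
  J2 runs 3 units, time = 21
  J1 runs 1 units, time = 22
Finish times: [22, 21, 11, 14]
Average turnaround = 68/4 = 17.0

17.0


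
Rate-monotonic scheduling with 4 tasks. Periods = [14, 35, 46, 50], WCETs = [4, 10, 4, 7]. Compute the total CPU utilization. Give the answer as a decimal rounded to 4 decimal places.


Compute individual utilizations (exact fractions):
  Task 1: C/T = 4/14 = 2/7 (approx. 0.2857)
  Task 2: C/T = 10/35 = 2/7 (approx. 0.2857)
  Task 3: C/T = 4/46 = 2/23 (approx. 0.087)
  Task 4: C/T = 7/50 (approx. 0.14)
Total utilization U = 2/7 + 2/7 + 2/23 + 7/50 = 6427/8050
Rounded to 4 decimal places: U = 0.7984
RM (Liu & Layland) bound for 4 tasks = 0.756828; compare with U = 6427/8050 (approx. 0.798385)
bound < U <= 1, so the RM sufficient condition is not met (inconclusive; an exact test such as response-time analysis is needed).

0.7984


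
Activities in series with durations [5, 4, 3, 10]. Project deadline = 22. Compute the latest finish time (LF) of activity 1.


LF(activity 1) = deadline - sum of successor durations
Successors: activities 2 through 4 with durations [4, 3, 10]
Sum of successor durations = 17
LF = 22 - 17 = 5

5


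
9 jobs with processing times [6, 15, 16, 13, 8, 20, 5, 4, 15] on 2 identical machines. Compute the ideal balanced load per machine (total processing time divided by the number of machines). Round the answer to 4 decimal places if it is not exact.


Total processing time = 6 + 15 + 16 + 13 + 8 + 20 + 5 + 4 + 15 = 102
Number of machines = 2
Ideal balanced load = 102 / 2 = 51.0

51.0


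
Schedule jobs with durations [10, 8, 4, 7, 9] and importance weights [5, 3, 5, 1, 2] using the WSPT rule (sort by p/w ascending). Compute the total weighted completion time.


Compute p/w ratios and sort ascending (WSPT): [(4, 5), (10, 5), (8, 3), (9, 2), (7, 1)]
Compute weighted completion times:
  Job (p=4,w=5): C=4, w*C=5*4=20
  Job (p=10,w=5): C=14, w*C=5*14=70
  Job (p=8,w=3): C=22, w*C=3*22=66
  Job (p=9,w=2): C=31, w*C=2*31=62
  Job (p=7,w=1): C=38, w*C=1*38=38
Total weighted completion time = 256

256


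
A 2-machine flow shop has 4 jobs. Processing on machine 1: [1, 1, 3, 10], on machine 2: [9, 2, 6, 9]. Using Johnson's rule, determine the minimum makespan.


Apply Johnson's rule:
  Group 1 (a <= b): [(1, 1, 9), (2, 1, 2), (3, 3, 6)]
  Group 2 (a > b): [(4, 10, 9)]
Optimal job order: [1, 2, 3, 4]
Schedule:
  Job 1: M1 done at 1, M2 done at 10
  Job 2: M1 done at 2, M2 done at 12
  Job 3: M1 done at 5, M2 done at 18
  Job 4: M1 done at 15, M2 done at 27
Makespan = 27

27


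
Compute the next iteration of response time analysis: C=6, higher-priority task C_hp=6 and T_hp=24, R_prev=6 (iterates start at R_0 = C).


R_next = C + ceil(R_prev / T_hp) * C_hp
ceil(6 / 24) = ceil(0.25) = 1
Interference = 1 * 6 = 6
R_next = 6 + 6 = 12

12


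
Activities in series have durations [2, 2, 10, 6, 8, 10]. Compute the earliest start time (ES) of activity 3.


Activity 3 starts after activities 1 through 2 complete.
Predecessor durations: [2, 2]
ES = 2 + 2 = 4

4


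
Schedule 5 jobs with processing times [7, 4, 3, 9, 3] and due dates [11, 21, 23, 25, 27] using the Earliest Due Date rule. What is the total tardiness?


Sort by due date (EDD order): [(7, 11), (4, 21), (3, 23), (9, 25), (3, 27)]
Compute completion times and tardiness:
  Job 1: p=7, d=11, C=7, tardiness=max(0,7-11)=0
  Job 2: p=4, d=21, C=11, tardiness=max(0,11-21)=0
  Job 3: p=3, d=23, C=14, tardiness=max(0,14-23)=0
  Job 4: p=9, d=25, C=23, tardiness=max(0,23-25)=0
  Job 5: p=3, d=27, C=26, tardiness=max(0,26-27)=0
Total tardiness = 0

0


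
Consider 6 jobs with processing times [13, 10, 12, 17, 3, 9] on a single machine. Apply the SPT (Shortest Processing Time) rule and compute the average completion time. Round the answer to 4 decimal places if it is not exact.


Sort jobs by processing time (SPT order): [3, 9, 10, 12, 13, 17]
Compute completion times sequentially:
  Job 1: processing = 3, completes at 3
  Job 2: processing = 9, completes at 12
  Job 3: processing = 10, completes at 22
  Job 4: processing = 12, completes at 34
  Job 5: processing = 13, completes at 47
  Job 6: processing = 17, completes at 64
Sum of completion times = 182
Average completion time = 182/6 = 30.3333

30.3333


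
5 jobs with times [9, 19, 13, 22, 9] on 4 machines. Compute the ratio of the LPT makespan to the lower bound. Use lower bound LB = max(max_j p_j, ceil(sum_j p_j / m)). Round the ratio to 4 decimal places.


LPT order: [22, 19, 13, 9, 9]
Machine loads after assignment: [22, 19, 13, 18]
LPT makespan = 22
Lower bound = max(max_job, ceil(total/4)) = max(22, 18) = 22
Ratio = 22 / 22 = 1.0

1.0


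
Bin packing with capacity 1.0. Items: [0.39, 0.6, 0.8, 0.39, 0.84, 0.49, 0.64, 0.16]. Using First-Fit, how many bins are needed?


Place items sequentially using First-Fit:
  Item 0.39 -> new Bin 1
  Item 0.6 -> Bin 1 (now 0.99)
  Item 0.8 -> new Bin 2
  Item 0.39 -> new Bin 3
  Item 0.84 -> new Bin 4
  Item 0.49 -> Bin 3 (now 0.88)
  Item 0.64 -> new Bin 5
  Item 0.16 -> Bin 2 (now 0.96)
Total bins used = 5

5


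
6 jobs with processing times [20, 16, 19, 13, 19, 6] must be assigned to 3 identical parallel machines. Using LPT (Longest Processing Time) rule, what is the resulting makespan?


Sort jobs in decreasing order (LPT): [20, 19, 19, 16, 13, 6]
Assign each job to the least loaded machine:
  Machine 1: jobs [20, 6], load = 26
  Machine 2: jobs [19, 16], load = 35
  Machine 3: jobs [19, 13], load = 32
Makespan = max load = 35

35


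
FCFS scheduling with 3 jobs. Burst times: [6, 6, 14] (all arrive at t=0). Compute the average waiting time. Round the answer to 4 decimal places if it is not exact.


FCFS order (as given): [6, 6, 14]
Waiting times:
  Job 1: wait = 0
  Job 2: wait = 6
  Job 3: wait = 12
Sum of waiting times = 18
Average waiting time = 18/3 = 6.0

6.0


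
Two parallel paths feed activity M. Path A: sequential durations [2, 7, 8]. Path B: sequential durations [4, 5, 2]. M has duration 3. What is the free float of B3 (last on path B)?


ES(B3) = sum of predecessors on chain B = 9
EF(B3) = ES + duration = 9 + 2 = 11
Successor of B3 is M. ES(M) = max(sum(A), sum(B)) = max(17, 11) = 17
Free float = ES(successor) - EF(current) = 17 - 11 = 6

6


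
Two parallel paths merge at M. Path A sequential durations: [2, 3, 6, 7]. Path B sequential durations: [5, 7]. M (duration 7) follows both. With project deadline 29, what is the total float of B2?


Forward pass: ES(B2) = sum of predecessors on chain B = 5
EF = ES + duration = 5 + 7 = 12
Backward pass: LF(M) = deadline = 29; LS(M) = 29 - 7 = 22
LF(B2) = LS(M) - sum(successors on chain B) = 22 - 0 = 22
LS = LF - duration = 22 - 7 = 15
Total float = LS - ES = 15 - 5 = 10

10


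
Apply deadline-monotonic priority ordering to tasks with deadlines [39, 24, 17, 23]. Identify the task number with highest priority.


Sort tasks by relative deadline (ascending):
  Task 3: deadline = 17
  Task 4: deadline = 23
  Task 2: deadline = 24
  Task 1: deadline = 39
Priority order (highest first): [3, 4, 2, 1]
Highest priority task = 3

3


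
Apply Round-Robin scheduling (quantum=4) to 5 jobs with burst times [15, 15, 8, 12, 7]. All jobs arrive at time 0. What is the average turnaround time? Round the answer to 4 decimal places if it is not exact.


Time quantum = 4
Execution trace:
  J1 runs 4 units, time = 4
  J2 runs 4 units, time = 8
  J3 runs 4 units, time = 12
  J4 runs 4 units, time = 16
  J5 runs 4 units, time = 20
  J1 runs 4 units, time = 24
  J2 runs 4 units, time = 28
  J3 runs 4 units, time = 32
  J4 runs 4 units, time = 36
  J5 runs 3 units, time = 39
  J1 runs 4 units, time = 43
  J2 runs 4 units, time = 47
  J4 runs 4 units, time = 51
  J1 runs 3 units, time = 54
  J2 runs 3 units, time = 57
Finish times: [54, 57, 32, 51, 39]
Average turnaround = 233/5 = 46.6

46.6


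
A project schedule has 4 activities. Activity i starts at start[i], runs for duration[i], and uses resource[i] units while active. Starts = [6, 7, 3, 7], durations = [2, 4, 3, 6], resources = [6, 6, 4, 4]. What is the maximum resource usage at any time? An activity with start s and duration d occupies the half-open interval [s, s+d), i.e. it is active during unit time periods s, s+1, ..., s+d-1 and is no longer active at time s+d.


Each activity i is active on [start_i, start_i + duration_i).
Compute total resource usage per time slot:
  t=0: active resources = [], total = 0
  t=1: active resources = [], total = 0
  t=2: active resources = [], total = 0
  t=3: active resources = [4], total = 4
  t=4: active resources = [4], total = 4
  t=5: active resources = [4], total = 4
  t=6: active resources = [6], total = 6
  t=7: active resources = [6, 6, 4], total = 16
  t=8: active resources = [6, 4], total = 10
  t=9: active resources = [6, 4], total = 10
  t=10: active resources = [6, 4], total = 10
  t=11: active resources = [4], total = 4
  t=12: active resources = [4], total = 4
Peak resource demand = 16

16


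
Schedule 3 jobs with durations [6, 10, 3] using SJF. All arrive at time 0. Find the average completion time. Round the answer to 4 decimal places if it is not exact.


SJF order (ascending): [3, 6, 10]
Completion times:
  Job 1: burst=3, C=3
  Job 2: burst=6, C=9
  Job 3: burst=10, C=19
Average completion = 31/3 = 10.3333

10.3333


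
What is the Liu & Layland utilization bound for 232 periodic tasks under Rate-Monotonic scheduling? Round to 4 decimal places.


Compute 2^(1/232) = 1.0029921710
Subtract 1: 1.0029921710 - 1 = 0.0029921710
Multiply by n: 232 * 0.0029921710 = 0.6941836720
Round to 4 dp: 0.6942

0.6942


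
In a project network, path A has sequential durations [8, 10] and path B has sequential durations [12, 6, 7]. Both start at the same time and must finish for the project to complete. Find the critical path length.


Path A total = 8 + 10 = 18
Path B total = 12 + 6 + 7 = 25
Critical path = longest path = max(18, 25) = 25

25


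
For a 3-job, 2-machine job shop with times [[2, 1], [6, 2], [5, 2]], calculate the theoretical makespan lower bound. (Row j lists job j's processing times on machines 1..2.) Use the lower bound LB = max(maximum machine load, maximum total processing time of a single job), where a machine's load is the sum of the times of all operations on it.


Machine loads:
  Machine 1: 2 + 6 + 5 = 13
  Machine 2: 1 + 2 + 2 = 5
Max machine load = 13
Job totals:
  Job 1: 3
  Job 2: 8
  Job 3: 7
Max job total = 8
Lower bound = max(13, 8) = 13

13


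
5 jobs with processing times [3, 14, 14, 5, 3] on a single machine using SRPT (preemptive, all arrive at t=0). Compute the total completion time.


Since all jobs arrive at t=0, SRPT equals SPT ordering.
SPT order: [3, 3, 5, 14, 14]
Completion times:
  Job 1: p=3, C=3
  Job 2: p=3, C=6
  Job 3: p=5, C=11
  Job 4: p=14, C=25
  Job 5: p=14, C=39
Total completion time = 3 + 6 + 11 + 25 + 39 = 84

84


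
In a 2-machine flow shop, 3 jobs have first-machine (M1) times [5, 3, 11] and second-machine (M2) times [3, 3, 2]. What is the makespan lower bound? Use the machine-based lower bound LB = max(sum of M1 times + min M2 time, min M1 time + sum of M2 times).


LB1 = sum(M1 times) + min(M2 times) = 19 + 2 = 21
LB2 = min(M1 times) + sum(M2 times) = 3 + 8 = 11
Lower bound = max(LB1, LB2) = max(21, 11) = 21

21


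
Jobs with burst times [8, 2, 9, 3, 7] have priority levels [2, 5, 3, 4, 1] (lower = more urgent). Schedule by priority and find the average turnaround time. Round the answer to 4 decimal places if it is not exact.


Sort by priority (ascending = highest first):
Order: [(1, 7), (2, 8), (3, 9), (4, 3), (5, 2)]
Completion times:
  Priority 1, burst=7, C=7
  Priority 2, burst=8, C=15
  Priority 3, burst=9, C=24
  Priority 4, burst=3, C=27
  Priority 5, burst=2, C=29
Average turnaround = 102/5 = 20.4

20.4


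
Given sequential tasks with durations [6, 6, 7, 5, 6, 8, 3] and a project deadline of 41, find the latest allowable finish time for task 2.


LF(activity 2) = deadline - sum of successor durations
Successors: activities 3 through 7 with durations [7, 5, 6, 8, 3]
Sum of successor durations = 29
LF = 41 - 29 = 12

12


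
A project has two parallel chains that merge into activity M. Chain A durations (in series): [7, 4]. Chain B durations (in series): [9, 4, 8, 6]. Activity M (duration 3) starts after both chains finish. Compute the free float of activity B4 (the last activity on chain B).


ES(B4) = sum of predecessors on chain B = 21
EF(B4) = ES + duration = 21 + 6 = 27
Successor of B4 is M. ES(M) = max(sum(A), sum(B)) = max(11, 27) = 27
Free float = ES(successor) - EF(current) = 27 - 27 = 0

0
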